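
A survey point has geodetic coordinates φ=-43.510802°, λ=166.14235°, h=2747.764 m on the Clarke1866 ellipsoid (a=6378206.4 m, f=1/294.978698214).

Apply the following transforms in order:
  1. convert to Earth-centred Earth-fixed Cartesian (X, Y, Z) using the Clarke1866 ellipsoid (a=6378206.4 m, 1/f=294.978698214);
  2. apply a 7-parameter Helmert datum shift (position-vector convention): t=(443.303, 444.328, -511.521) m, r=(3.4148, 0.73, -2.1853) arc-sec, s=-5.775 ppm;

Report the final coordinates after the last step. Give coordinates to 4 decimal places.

X=-4499812.6949 m, Y=1110734.7896 m, Z=-4370974.0092 m

start: φ=-43.510802°, λ=166.142350°, h=2747.764 m
→ ECEF (a=6378206.400, f=1/294.978698214): X=-4500278.2810, Y=1110176.8389, Z=-4370522.0343
→ Helmert 7p (PV): X=-4499812.6949, Y=1110734.7896, Z=-4370974.0092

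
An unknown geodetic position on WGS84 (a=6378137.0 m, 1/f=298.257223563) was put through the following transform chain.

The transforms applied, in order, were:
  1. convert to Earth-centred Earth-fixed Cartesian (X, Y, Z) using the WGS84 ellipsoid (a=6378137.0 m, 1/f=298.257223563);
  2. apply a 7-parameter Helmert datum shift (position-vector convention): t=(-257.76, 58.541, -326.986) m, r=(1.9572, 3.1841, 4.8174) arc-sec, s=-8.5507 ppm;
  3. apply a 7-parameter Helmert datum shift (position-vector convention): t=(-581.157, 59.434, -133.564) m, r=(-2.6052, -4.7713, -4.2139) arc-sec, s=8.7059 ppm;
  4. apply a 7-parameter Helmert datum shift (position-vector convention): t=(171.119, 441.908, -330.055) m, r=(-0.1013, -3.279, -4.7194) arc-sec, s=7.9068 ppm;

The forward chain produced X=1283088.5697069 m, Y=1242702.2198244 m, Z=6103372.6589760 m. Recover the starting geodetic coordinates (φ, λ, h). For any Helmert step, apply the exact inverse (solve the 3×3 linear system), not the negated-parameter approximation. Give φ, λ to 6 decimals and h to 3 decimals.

φ=73.791008°, λ=44.053561°, h=1686.770 m

start: X=1283088.5697, Y=1242702.2198, Z=6103372.6590 m
→ Helmert⁻¹: X=1282975.9131, Y=1242276.8469, Z=6103634.6682
→ Helmert⁻¹: X=1283661.7093, Y=1242155.7310, Z=6103701.0892
→ Helmert⁻¹: X=1283865.2298, Y=1242135.7460, Z=6104088.3020
→ geod (Bowring, a=6378137.000): φ=73.79100800°, λ=44.05356100°, h=1686.7700 m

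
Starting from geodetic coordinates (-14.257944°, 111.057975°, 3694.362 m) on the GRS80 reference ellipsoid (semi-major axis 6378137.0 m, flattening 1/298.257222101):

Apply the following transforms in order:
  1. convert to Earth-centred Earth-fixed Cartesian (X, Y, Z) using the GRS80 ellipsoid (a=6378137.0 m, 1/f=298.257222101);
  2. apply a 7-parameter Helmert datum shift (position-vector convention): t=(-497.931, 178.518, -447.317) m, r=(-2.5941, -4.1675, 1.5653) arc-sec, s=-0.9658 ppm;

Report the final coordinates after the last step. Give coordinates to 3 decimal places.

X=-2223396.382 m, Y=5773490.887 m, Z=-1562130.715 m

start: φ=-14.257944°, λ=111.057975°, h=3694.362 m
→ ECEF (a=6378137.000, f=1/298.257222101): X=-2222888.3362, Y=5773354.4533, Z=-1561567.3849
→ Helmert 7p (PV): X=-2223396.3822, Y=5773490.8873, Z=-1562130.7151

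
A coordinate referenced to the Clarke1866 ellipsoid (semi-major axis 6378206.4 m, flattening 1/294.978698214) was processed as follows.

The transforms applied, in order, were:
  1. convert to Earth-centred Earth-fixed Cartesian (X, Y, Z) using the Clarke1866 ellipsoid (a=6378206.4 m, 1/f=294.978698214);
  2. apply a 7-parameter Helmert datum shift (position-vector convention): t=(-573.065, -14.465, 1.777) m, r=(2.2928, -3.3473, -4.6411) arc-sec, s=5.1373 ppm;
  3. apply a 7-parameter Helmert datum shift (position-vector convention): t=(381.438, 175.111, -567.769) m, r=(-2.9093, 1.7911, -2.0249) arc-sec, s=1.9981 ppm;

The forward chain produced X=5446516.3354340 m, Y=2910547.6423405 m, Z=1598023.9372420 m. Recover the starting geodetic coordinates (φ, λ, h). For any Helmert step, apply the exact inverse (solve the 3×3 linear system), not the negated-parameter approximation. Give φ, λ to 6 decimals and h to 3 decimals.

start: X=5446516.3354, Y=2910547.6423, Z=1598023.9372 m
→ Helmert⁻¹: X=5446081.5621, Y=2910397.6314, Z=1598676.8534
→ Helmert⁻¹: X=5446587.0985, Y=2910537.4659, Z=1598546.1224
→ geod (Bowring, a=6378206.400): φ=14.60733600°, λ=28.11907600°, h=2177.3850 m

φ=14.607336°, λ=28.119076°, h=2177.385 m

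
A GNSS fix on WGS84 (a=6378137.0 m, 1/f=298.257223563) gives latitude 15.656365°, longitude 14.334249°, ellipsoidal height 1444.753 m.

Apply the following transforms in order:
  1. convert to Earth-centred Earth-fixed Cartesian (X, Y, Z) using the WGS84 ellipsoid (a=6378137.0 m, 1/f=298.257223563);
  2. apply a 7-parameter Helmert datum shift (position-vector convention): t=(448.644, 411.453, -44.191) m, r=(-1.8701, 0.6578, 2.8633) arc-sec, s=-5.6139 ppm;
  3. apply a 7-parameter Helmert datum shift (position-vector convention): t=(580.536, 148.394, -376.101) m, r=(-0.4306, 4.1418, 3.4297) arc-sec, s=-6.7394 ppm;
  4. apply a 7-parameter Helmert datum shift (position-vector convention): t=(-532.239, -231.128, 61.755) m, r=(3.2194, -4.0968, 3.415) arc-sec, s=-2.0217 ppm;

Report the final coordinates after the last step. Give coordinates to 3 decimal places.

X=5953439.464 m, Y=1521794.339 m, Z=1710137.525 m

start: φ=15.656365°, λ=14.334249°, h=1444.753 m
→ ECEF (a=6378137.000, f=1/298.257223563): X=5953093.8829, Y=1521214.8943, Z=1710534.1356
→ Helmert 7p (PV): X=5953493.4450, Y=1521715.9543, Z=1710447.5648
→ Helmert 7p (PV): X=5954042.9012, Y=1521956.6555, Z=1709937.2143
→ Helmert 7p (PV): X=5953439.4645, Y=1521794.3390, Z=1710137.5252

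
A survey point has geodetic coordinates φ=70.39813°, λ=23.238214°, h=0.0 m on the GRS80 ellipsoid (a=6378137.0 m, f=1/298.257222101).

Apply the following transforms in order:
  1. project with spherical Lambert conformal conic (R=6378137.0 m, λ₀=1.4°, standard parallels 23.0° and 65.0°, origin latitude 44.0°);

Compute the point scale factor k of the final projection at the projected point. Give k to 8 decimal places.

1.05479772

start: φ=70.398130°, λ=23.238214°, h=0.000 m
→ into lcc (λ₀=1.4°): φ=70.39813000°, λ−λ₀=21.83821400°
scale k = 1.05479772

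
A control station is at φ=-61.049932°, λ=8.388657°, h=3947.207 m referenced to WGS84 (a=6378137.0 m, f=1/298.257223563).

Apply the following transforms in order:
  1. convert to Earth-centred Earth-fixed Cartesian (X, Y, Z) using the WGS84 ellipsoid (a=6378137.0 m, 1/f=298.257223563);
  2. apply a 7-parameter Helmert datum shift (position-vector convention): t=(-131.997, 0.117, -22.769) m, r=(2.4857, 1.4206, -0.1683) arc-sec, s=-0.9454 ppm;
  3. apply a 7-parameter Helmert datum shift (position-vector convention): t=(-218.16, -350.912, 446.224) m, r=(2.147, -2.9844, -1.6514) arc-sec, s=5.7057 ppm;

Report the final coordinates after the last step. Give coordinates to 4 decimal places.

start: φ=-61.049932°, λ=8.388657°, h=3947.207 m
→ ECEF (a=6378137.000, f=1/298.257223563): X=3064037.3723, Y=451837.8694, Z=-5561491.8902
→ Helmert 7p (PV): X=3063864.5438, Y=451902.0808, Z=-5561525.0591
→ Helmert 7p (PV): X=3063747.9523, Y=451587.1070, Z=-5561061.5330

X=3063747.9523 m, Y=451587.1070 m, Z=-5561061.5330 m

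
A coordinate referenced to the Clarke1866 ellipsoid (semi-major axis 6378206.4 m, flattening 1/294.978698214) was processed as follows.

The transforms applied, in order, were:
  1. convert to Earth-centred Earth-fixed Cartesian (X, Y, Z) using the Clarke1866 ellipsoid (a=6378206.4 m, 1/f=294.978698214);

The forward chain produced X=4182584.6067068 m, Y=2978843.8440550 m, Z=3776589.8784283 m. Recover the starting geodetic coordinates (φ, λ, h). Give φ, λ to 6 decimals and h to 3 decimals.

start: X=4182584.6067, Y=2978843.8441, Z=3776589.8784 m
→ geod (Bowring, a=6378206.400): φ=36.51919100°, λ=35.45853400°, h=3587.8250 m

φ=36.519191°, λ=35.458534°, h=3587.825 m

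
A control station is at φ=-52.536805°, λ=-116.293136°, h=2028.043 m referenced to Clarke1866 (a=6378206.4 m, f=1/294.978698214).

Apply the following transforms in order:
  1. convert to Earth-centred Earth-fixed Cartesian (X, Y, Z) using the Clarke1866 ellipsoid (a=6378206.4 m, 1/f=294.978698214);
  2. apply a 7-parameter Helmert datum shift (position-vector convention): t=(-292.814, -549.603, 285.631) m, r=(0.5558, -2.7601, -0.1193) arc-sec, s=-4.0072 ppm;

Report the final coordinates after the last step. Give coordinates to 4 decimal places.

X=-1722945.1698 m, Y=-3487241.1412 m, Z=-5040489.5256 m

start: φ=-52.536805°, λ=-116.293136°, h=2028.043 m
→ ECEF (a=6378206.400, f=1/294.978698214): X=-1722724.6943, Y=-3486720.0893, Z=-5040762.9084
→ Helmert 7p (PV): X=-1722945.1698, Y=-3487241.1412, Z=-5040489.5256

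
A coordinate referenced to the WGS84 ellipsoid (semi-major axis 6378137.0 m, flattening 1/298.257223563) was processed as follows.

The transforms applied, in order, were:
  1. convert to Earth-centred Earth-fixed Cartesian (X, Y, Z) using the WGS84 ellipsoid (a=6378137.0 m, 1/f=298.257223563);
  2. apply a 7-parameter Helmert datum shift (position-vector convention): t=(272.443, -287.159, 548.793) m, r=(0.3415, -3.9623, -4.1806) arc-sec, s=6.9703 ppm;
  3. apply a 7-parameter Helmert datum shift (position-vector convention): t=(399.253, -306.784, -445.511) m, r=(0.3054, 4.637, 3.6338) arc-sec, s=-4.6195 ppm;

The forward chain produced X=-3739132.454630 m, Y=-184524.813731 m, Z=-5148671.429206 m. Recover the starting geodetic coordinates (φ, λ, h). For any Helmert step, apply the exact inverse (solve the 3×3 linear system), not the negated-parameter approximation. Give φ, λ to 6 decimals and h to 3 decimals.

start: X=-3739132.4546, Y=-184524.8137, Z=-5148671.4292 m
→ Helmert⁻¹: X=-3739436.4882, Y=-184160.6252, Z=-5148333.4934
→ Helmert⁻¹: X=-3739778.0428, Y=-183956.5073, Z=-5148774.2526
→ geod (Bowring, a=6378137.000): φ=-54.15735100°, λ=-177.18393900°, h=2165.3720 m

φ=-54.157351°, λ=-177.183939°, h=2165.372 m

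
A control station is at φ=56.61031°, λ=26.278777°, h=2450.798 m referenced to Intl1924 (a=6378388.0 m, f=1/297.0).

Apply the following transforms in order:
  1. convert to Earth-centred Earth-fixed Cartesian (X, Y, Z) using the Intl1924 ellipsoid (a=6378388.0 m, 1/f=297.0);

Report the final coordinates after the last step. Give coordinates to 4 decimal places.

start: φ=56.610310°, λ=26.278777°, h=2450.798 m
→ ECEF (a=6378388.000, f=1/297.0): X=3156052.6240, Y=1558364.0359, Z=5304298.6585

X=3156052.6240 m, Y=1558364.0359 m, Z=5304298.6585 m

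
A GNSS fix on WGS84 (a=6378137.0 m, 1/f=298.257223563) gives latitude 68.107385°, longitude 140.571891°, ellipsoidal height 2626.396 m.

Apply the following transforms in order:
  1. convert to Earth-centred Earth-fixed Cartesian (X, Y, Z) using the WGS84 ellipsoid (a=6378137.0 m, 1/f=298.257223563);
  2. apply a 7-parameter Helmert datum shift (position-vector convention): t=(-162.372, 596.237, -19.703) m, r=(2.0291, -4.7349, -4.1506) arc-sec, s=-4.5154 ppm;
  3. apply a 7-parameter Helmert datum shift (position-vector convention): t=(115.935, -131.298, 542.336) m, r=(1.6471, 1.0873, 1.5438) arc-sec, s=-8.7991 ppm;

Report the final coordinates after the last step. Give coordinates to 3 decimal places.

start: φ=68.107385°, λ=140.571891°, h=2626.396 m
→ ECEF (a=6378137.000, f=1/298.257223563): X=-1843050.8724, Y=1515413.9251, Z=5898006.3817
→ Helmert 7p (PV): X=-1843309.8190, Y=1515982.3858, Z=5897932.6466
→ Helmert 7p (PV): X=-1843157.9209, Y=1515776.8556, Z=5898444.9084

X=-1843157.921 m, Y=1515776.856 m, Z=5898444.908 m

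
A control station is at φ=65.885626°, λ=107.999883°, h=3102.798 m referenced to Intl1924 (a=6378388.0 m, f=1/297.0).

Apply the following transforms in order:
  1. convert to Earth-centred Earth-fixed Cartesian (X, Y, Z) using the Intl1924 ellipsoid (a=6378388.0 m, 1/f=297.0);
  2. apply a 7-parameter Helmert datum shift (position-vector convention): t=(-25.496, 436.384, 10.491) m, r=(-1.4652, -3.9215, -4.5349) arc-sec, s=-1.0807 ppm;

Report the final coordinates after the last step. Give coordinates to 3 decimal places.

X=-808014.486 m, Y=2487075.830 m, Z=5801683.611 m

start: φ=65.885626°, λ=107.999883°, h=3102.798 m
→ ECEF (a=6378388.000, f=1/297.0): X=-807934.2307, Y=2486583.1582, Z=5801712.4140
→ Helmert 7p (PV): X=-808014.4859, Y=2487075.8303, Z=5801683.6112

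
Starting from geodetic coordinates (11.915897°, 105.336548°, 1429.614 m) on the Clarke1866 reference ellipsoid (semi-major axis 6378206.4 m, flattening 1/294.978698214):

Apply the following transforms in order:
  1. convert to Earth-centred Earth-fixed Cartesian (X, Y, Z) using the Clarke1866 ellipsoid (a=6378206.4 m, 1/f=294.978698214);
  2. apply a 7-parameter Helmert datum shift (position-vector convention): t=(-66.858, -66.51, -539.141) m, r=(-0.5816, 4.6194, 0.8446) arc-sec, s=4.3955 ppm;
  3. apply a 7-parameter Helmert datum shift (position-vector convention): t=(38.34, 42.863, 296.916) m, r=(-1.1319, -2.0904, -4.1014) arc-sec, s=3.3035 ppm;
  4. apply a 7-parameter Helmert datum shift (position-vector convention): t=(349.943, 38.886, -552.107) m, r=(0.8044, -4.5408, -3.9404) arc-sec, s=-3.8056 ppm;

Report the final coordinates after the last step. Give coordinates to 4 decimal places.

start: φ=11.915897°, λ=105.336548°, h=1429.614 m
→ ECEF (a=6378206.400, f=1/294.978698214): X=-1651217.8769, Y=6020744.0945, Z=1308514.4370
→ Helmert 7p (PV): X=-1651287.3413, Y=6020700.9770, Z=1308001.0509
→ Helmert 7p (PV): X=-1651147.9955, Y=6020803.7417, Z=1308252.5135
→ Helmert 7p (PV): X=-1650705.5506, Y=6020846.1557, Z=1307682.5589

X=-1650705.5506 m, Y=6020846.1557 m, Z=1307682.5589 m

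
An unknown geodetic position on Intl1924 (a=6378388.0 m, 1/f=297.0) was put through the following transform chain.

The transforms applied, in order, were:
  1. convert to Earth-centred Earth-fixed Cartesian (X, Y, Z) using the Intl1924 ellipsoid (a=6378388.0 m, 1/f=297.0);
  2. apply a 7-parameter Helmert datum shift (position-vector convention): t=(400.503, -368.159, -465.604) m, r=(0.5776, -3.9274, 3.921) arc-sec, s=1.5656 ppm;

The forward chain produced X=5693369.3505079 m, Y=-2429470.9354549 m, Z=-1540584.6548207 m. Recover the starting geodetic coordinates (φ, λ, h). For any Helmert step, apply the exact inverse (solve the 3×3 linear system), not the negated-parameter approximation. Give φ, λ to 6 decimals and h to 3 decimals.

φ=-14.064677°, λ=-23.108434°, h=1136.037 m

start: X=5693369.3505, Y=-2429470.9355, Z=-1540584.6548 m
→ Helmert⁻¹: X=5692884.4298, Y=-2429211.5056, Z=-1540218.2329
→ geod (Bowring, a=6378388.000): φ=-14.06467700°, λ=-23.10843400°, h=1136.0370 m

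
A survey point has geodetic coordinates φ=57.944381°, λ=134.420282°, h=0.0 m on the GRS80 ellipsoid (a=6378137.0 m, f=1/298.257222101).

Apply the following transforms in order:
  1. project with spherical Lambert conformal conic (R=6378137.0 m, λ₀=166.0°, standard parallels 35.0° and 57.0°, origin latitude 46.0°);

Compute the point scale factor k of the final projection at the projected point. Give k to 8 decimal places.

start: φ=57.944381°, λ=134.420282°, h=0.000 m
→ into lcc (λ₀=166.0°): φ=57.94438100°, λ−λ₀=-31.57971800°
scale k = 1.00366291

1.00366291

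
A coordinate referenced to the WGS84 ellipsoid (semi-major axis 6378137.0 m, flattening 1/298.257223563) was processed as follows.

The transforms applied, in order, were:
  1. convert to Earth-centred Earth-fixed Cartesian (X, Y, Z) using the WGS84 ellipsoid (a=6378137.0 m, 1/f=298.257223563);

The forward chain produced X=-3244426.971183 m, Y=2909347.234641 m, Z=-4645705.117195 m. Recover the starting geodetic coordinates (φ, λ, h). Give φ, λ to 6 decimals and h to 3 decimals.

φ=-47.023282°, λ=138.116740°, h=2973.504 m

start: X=-3244426.9712, Y=2909347.2346, Z=-4645705.1172 m
→ geod (Bowring, a=6378137.000): φ=-47.02328200°, λ=138.11674000°, h=2973.5040 m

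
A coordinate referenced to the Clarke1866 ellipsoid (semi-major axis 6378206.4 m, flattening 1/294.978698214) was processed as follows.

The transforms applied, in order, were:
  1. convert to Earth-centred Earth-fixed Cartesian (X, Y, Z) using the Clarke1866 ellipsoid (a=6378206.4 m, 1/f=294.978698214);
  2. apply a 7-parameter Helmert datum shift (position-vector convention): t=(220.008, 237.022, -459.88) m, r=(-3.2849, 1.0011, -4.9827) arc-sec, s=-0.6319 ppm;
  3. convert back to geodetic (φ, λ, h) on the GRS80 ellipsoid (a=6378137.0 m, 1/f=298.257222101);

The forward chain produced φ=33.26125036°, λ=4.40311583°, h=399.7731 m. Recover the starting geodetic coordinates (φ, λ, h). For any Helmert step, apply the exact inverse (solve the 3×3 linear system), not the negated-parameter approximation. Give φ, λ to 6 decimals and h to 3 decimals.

φ=33.268205°, λ=4.401566°, h=459.548 m

start: φ=33.261250°, λ=4.403116°, h=399.773 m
→ ECEF (a=6378137.000, f=1/298.257222101): X=5323215.5539, Y=409890.3130, Z=3478441.8460
→ Helmert⁻¹: X=5322972.1269, Y=409726.7316, Z=3478936.2844
→ geod (Bowring, a=6378206.400): φ=33.26820500°, λ=4.40156600°, h=459.5480 m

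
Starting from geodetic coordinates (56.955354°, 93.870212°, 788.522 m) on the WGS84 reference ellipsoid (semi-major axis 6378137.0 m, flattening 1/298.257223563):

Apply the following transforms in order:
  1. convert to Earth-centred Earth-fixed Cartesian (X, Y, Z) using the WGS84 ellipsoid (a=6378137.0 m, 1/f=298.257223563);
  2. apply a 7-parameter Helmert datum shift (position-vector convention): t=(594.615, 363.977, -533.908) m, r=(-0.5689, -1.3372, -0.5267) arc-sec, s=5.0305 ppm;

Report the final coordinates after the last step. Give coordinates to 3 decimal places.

X=-234765.011 m, Y=3479033.926 m, Z=5323333.392 m

start: φ=56.955354°, λ=93.870212°, h=788.522 m
→ ECEF (a=6378137.000, f=1/298.257223563): X=-235332.8105, Y=3478637.1651, Z=5323851.6390
→ Helmert 7p (PV): X=-234765.0109, Y=3479033.9261, Z=5323333.3925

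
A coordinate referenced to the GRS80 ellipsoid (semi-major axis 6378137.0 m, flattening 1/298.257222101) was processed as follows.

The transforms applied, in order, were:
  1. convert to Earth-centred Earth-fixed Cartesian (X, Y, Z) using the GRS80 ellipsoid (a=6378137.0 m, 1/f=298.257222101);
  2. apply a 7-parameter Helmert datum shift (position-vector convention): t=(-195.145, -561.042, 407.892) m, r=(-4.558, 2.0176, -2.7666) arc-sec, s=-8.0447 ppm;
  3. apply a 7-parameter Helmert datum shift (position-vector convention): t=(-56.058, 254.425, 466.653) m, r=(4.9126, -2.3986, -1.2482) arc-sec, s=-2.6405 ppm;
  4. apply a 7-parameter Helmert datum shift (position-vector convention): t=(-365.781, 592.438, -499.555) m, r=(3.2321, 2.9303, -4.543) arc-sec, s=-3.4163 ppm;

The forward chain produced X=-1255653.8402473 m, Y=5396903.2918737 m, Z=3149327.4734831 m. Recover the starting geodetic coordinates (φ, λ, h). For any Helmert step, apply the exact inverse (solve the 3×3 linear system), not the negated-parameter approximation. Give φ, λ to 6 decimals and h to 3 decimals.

φ=29.775692°, λ=103.094630°, h=144.035 m

start: X=-1255653.8402, Y=5396903.2919, Z=3149327.4735 m
→ Helmert⁻¹: X=-1255455.9495, Y=5396350.9931, Z=3149735.3946
→ Helmert⁻¹: X=-1255399.2403, Y=5396178.2231, Z=3149163.1355
→ Helmert⁻¹: X=-1255317.3793, Y=5396696.2597, Z=3148887.5506
→ geod (Bowring, a=6378137.000): φ=29.77569200°, λ=103.09463000°, h=144.0350 m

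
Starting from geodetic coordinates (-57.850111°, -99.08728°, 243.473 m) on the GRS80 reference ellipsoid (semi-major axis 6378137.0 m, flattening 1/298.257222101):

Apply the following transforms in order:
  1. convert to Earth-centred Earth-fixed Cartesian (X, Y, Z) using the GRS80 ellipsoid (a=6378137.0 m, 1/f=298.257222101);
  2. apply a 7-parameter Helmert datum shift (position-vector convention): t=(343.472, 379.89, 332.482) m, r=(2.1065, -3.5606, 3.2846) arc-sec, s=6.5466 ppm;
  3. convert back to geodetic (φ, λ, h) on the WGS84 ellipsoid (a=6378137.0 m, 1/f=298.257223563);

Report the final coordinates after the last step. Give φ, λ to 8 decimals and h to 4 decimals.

φ=-57.85251712°, λ=-99.08026806°, h=-224.5863 m

start: φ=-57.850111°, λ=-99.087280°, h=243.473 m
→ ECEF (a=6378137.000, f=1/298.257222101): X=-537361.4809, Y=-3359635.6728, Z=-5377078.8360
→ Helmert 7p (PV): X=-536875.2058, Y=-3359231.4198, Z=-5376825.1426
→ geod (Bowring, a=6378137.000): φ=-57.85251712°, λ=-99.08026806°, h=-224.5863 m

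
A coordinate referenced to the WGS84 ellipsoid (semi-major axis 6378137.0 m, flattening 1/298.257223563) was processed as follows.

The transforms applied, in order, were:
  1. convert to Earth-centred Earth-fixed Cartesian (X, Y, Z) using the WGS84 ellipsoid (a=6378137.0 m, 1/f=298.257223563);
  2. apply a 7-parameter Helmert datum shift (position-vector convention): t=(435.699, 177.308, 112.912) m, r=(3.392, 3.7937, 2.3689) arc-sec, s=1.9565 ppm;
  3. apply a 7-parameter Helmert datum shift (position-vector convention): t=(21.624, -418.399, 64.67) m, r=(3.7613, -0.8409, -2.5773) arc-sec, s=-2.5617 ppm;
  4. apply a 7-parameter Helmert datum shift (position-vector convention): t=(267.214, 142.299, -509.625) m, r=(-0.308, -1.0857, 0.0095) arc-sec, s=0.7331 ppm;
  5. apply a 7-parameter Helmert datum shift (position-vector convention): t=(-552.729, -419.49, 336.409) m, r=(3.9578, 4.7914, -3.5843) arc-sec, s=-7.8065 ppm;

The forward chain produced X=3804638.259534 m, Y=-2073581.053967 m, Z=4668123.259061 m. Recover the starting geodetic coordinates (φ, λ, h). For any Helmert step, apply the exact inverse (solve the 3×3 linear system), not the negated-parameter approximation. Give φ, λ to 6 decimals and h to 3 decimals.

start: X=3804638.2595, Y=-2073581.0540, Z=4668123.2591 m
→ Helmert⁻¹: X=3805148.2837, Y=-2073022.0570, Z=4667951.4576
→ Helmert⁻¹: X=3804902.7578, Y=-2073169.9825, Z=4668434.5369
→ Helmert⁻¹: X=3804935.8105, Y=-2072624.2205, Z=4668404.1089
→ Helmert⁻¹: X=3804383.0002, Y=-2072764.3944, Z=4668386.1214
→ geod (Bowring, a=6378137.000): φ=47.32955000°, λ=-28.58313400°, h=2328.2460 m

φ=47.329550°, λ=-28.583134°, h=2328.246 m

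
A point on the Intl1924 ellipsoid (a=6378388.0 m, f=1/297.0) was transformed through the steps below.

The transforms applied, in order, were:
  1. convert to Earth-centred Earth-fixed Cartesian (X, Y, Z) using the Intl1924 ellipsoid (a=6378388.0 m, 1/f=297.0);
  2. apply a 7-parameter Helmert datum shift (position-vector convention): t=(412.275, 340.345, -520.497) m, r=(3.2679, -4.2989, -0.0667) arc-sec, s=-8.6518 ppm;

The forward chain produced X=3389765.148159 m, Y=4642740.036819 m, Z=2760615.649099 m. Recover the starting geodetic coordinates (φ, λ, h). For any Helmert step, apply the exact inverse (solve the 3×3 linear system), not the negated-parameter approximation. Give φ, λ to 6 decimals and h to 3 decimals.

start: X=3389765.1482, Y=4642740.0368, Z=2760615.6491 m
→ Helmert⁻¹: X=3389438.2403, Y=4642484.6967, Z=2761015.8417
→ geod (Bowring, a=6378388.000): φ=25.80761600°, λ=53.86713900°, h=2500.5780 m

φ=25.807616°, λ=53.867139°, h=2500.578 m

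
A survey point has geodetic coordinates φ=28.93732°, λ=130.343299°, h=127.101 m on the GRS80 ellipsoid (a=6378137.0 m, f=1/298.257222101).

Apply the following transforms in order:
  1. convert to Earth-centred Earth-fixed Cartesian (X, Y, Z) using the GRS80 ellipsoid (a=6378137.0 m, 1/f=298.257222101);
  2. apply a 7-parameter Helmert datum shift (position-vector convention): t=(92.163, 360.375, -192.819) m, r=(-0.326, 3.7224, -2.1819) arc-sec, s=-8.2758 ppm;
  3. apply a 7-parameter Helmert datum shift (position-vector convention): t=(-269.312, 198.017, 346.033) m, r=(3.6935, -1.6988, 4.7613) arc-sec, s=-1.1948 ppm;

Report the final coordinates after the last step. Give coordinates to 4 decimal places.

start: φ=28.937320°, λ=130.343299°, h=127.101 m
→ ECEF (a=6378137.000, f=1/298.257222101): X=-3616389.5759, Y=4257773.1605, Z=3067884.7404
→ Helmert 7p (PV): X=-3616167.0807, Y=4258141.4022, Z=3067725.0662
→ Helmert 7p (PV): X=-3616555.6303, Y=4258195.9256, Z=3068113.8998

X=-3616555.6303 m, Y=4258195.9256 m, Z=3068113.8998 m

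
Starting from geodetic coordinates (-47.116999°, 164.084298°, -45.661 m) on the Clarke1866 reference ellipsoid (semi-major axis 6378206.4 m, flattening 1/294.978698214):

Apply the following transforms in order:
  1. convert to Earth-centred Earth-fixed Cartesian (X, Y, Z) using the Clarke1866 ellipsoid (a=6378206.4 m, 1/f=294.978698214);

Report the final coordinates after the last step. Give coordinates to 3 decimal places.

start: φ=-47.116999°, λ=164.084298°, h=-45.661 m
→ ECEF (a=6378206.400, f=1/294.978698214): X=-4181583.4881, Y=1192394.4454, Z=-4650388.2713

X=-4181583.488 m, Y=1192394.445 m, Z=-4650388.271 m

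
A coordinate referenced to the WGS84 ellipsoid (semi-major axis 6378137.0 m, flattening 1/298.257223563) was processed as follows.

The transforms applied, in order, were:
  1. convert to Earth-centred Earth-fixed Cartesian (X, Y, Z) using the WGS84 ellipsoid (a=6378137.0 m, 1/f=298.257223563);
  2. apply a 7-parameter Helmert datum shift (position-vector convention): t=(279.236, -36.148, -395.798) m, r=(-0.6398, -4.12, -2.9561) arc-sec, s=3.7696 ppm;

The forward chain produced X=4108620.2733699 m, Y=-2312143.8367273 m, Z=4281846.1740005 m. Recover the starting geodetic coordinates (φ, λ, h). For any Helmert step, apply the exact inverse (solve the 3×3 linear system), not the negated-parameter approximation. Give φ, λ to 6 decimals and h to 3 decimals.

φ=42.441195°, λ=-29.368913°, h=355.900 m

start: X=4108620.2734, Y=-2312143.8367, Z=4281846.1740 m
→ Helmert⁻¹: X=4108444.2188, Y=-2312053.3750, Z=4282136.5947
→ geod (Bowring, a=6378137.000): φ=42.44119500°, λ=-29.36891300°, h=355.9000 m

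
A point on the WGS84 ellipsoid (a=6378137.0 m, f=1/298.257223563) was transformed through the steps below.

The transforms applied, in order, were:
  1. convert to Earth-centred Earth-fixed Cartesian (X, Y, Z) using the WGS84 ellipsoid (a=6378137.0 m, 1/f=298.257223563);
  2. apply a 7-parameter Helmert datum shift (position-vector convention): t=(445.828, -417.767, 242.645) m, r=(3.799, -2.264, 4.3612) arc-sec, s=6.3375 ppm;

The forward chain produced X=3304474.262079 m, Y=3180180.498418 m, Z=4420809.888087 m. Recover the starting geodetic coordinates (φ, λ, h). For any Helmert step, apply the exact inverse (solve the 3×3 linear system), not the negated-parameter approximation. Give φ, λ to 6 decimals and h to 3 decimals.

start: X=3304474.2621, Y=3180180.4984, Z=4420809.8881 m
→ Helmert⁻¹: X=3304123.2639, Y=3180589.6632, Z=4420444.3809
→ geod (Bowring, a=6378137.000): φ=44.13782000°, λ=43.90864900°, h=1938.3450 m

φ=44.137820°, λ=43.908649°, h=1938.345 m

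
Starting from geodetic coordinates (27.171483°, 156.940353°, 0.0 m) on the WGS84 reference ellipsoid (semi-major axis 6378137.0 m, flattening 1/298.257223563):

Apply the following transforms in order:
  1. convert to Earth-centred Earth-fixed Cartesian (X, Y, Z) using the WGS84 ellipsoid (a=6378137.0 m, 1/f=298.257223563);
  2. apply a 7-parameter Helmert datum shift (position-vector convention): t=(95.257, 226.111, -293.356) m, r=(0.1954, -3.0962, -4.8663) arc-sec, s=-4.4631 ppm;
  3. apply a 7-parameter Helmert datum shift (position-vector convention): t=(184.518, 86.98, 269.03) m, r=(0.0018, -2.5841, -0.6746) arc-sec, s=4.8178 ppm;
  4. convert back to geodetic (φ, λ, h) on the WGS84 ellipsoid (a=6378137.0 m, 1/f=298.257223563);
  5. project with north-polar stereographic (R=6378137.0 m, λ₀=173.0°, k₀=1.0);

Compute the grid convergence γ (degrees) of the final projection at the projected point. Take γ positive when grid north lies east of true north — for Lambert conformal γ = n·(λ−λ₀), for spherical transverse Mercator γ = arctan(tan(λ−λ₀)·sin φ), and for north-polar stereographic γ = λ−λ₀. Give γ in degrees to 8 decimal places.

-16.06485796

start: φ=27.171483°, λ=156.940353°, h=0.000 m
→ ECEF (a=6378137.000, f=1/298.257223563): X=-5224530.0045, Y=2224103.1598, Z=2895132.7923
→ Helmert 7p (PV): X=-5224402.4161, Y=2224439.8609, Z=2894750.1980
→ Helmert 7p (PV): X=-5224272.0588, Y=2224554.6193, Z=2894967.7417
→ geod (Bowring, a=6378137.000): φ=27.17040707°, λ=156.93514204°, h=-129.1757 m
→ into stereo (λ₀=173.0°): φ=27.17040707°, λ−λ₀=-16.06485796°
convergence γ = -16.06485796°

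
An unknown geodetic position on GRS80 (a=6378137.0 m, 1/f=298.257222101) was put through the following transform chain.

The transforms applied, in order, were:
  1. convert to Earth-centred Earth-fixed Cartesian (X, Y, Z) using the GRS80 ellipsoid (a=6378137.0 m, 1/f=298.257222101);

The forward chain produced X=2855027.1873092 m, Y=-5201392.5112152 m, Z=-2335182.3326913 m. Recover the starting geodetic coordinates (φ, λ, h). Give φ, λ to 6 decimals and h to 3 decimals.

start: X=2855027.1873, Y=-5201392.5112, Z=-2335182.3327 m
→ geod (Bowring, a=6378137.000): φ=-21.61422200°, λ=-61.23776200°, h=1164.2990 m

φ=-21.614222°, λ=-61.237762°, h=1164.299 m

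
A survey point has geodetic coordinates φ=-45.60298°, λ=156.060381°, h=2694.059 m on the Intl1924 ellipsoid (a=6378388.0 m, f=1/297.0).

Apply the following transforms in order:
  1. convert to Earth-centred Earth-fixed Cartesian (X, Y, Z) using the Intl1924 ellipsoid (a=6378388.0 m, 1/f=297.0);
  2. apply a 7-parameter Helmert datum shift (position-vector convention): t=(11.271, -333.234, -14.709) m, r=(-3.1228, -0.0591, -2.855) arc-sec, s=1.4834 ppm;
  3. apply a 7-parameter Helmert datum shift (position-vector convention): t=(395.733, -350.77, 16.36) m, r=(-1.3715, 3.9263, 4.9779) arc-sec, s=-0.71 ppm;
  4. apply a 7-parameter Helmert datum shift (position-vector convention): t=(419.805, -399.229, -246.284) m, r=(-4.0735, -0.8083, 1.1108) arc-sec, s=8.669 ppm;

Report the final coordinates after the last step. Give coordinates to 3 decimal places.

start: φ=-45.602980°, λ=156.060381°, h=2694.059 m
→ ECEF (a=6378388.000, f=1/297.0): X=-4087335.2515, Y=1814640.0369, Z=-4536491.1782
→ Helmert 7p (PV): X=-4087303.6266, Y=1814297.3879, Z=-4536541.2610
→ Helmert 7p (PV): X=-4087035.1311, Y=1813816.5243, Z=-4536455.9409
→ Helmert 7p (PV): X=-4086642.7473, Y=1813321.4184, Z=-4536793.3888

X=-4086642.747 m, Y=1813321.418 m, Z=-4536793.389 m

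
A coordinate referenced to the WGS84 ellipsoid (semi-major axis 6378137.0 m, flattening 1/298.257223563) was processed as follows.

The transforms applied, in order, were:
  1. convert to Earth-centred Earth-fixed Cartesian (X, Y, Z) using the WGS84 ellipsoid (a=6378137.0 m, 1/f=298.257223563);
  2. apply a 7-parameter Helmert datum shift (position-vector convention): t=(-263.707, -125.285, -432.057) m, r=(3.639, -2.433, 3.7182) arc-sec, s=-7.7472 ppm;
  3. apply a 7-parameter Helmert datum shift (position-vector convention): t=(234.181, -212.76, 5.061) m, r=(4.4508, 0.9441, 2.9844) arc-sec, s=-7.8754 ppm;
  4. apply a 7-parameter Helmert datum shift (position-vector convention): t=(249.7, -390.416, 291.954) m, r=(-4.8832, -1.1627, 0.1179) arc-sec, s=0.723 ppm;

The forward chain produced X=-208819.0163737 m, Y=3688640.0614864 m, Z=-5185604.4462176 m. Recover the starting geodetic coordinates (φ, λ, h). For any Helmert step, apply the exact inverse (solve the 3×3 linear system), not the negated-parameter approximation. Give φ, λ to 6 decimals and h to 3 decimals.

φ=-54.707874°, λ=93.242113°, h=3599.760 m

start: X=-208819.0164, Y=3688640.0615, Z=-5185604.4462 m
→ Helmert⁻¹: X=-209095.6885, Y=3689150.7008, Z=-5185804.1337
→ Helmert⁻¹: X=-209254.4020, Y=3689283.6414, Z=-5185930.6008
→ Helmert⁻¹: X=-208986.9755, Y=3689349.7902, Z=-5185601.3409
→ geod (Bowring, a=6378137.000): φ=-54.70787400°, λ=93.24211300°, h=3599.7600 m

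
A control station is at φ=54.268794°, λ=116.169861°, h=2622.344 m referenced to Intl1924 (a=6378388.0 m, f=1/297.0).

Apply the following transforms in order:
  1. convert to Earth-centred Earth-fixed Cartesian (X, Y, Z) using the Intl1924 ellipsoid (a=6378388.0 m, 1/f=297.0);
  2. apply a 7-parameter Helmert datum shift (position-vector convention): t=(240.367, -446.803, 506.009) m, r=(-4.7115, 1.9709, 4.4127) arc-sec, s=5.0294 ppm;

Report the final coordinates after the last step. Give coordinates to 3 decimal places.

start: φ=54.268794°, λ=116.169861°, h=2622.344 m
→ ECEF (a=6378388.000, f=1/297.0): X=-1647121.1982, Y=3351841.8996, Z=5156505.8332
→ Helmert 7p (PV): X=-1646911.5511, Y=3351494.5022, Z=5156976.9519

X=-1646911.551 m, Y=3351494.502 m, Z=5156976.952 m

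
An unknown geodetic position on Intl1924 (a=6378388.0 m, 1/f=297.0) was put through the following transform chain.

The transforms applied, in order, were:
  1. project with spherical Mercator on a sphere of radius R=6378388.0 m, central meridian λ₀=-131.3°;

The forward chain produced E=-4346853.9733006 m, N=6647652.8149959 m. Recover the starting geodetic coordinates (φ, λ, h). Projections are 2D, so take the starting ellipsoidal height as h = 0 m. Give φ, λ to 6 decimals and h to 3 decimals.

φ=51.147302°, λ=-170.346917°, h=0.000 m

start: E=-4346853.9733, N=6647652.8150 m
→ merc⁻¹: φ=51.14730200°, λ=-170.34691700°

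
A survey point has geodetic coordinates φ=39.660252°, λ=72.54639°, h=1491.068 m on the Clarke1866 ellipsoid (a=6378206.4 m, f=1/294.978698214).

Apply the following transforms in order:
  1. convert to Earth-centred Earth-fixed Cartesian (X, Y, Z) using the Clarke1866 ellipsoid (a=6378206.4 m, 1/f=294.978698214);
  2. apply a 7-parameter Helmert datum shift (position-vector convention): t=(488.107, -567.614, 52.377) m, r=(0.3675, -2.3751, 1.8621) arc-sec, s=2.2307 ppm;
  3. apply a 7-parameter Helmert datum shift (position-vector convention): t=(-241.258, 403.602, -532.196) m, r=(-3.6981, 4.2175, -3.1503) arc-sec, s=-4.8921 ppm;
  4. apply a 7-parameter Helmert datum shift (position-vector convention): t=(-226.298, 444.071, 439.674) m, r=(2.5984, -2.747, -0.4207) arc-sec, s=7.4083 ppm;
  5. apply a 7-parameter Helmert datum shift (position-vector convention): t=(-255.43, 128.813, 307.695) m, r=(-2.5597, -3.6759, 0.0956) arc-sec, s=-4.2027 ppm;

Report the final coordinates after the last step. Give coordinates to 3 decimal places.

X=1474829.341 m, Y=4692179.068 m, Z=4049998.573 m

start: φ=39.660252°, λ=72.546390°, h=1491.068 m
→ ECEF (a=6378206.400, f=1/294.978698214): X=1475116.6538, Y=4691714.5459, Z=4049770.9412
→ Helmert 7p (PV): X=1475519.0633, Y=4691163.4992, Z=4049857.6970
→ Helmert 7p (PV): X=1475425.0422, Y=4691594.2251, Z=4049191.4119
→ Helmert 7p (PV): X=1475165.3169, Y=4692019.0339, Z=4049739.8354
→ Helmert 7p (PV): X=1474829.3413, Y=4692179.0676, Z=4049998.5731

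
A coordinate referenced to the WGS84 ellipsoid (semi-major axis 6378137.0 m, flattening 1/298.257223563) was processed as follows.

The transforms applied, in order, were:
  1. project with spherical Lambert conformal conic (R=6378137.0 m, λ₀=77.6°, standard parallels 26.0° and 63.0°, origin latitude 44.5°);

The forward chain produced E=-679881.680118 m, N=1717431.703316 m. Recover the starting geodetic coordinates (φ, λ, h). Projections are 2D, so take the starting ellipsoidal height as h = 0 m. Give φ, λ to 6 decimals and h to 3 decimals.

φ=60.104403°, λ=65.078543°, h=0.000 m

start: E=-679881.6801, N=1717431.7033 m
→ lcc⁻¹: φ=60.10440300°, λ=65.07854300°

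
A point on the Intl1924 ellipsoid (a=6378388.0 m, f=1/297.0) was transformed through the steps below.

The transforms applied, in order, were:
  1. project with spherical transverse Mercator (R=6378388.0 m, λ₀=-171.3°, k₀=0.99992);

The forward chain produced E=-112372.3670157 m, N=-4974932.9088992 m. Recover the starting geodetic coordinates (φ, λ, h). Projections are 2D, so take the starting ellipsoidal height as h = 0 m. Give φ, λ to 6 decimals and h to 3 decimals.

φ=-44.683603°, λ=-172.719827°, h=0.000 m

start: E=-112372.3670, N=-4974932.9089 m
→ tm⁻¹: φ=-44.68360300°, λ=-172.71982700°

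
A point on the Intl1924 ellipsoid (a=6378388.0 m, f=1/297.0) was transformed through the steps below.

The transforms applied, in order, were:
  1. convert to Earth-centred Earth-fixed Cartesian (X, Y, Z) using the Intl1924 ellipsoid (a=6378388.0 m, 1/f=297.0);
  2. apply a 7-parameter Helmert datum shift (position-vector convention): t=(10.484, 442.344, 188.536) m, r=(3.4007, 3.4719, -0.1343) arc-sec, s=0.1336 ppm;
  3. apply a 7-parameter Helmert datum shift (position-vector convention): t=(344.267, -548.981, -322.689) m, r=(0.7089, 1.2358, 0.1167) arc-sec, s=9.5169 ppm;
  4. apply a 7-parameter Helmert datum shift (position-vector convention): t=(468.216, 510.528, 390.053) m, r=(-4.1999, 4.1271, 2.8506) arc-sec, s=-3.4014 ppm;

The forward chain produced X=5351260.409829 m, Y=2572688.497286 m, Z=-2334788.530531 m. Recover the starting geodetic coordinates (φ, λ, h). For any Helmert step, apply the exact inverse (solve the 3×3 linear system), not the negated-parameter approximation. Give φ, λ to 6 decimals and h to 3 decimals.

start: X=5351260.4098, Y=2572688.4973, Z=-2334788.5305 m
→ Helmert⁻¹: X=5350892.6625, Y=2572160.3136, Z=-2335027.0883
→ Helmert⁻¹: X=5350512.9187, Y=2572673.7595, Z=-2334658.9655
→ Helmert⁻¹: X=5350539.3450, Y=2572196.0616, Z=-2334799.5359
→ geod (Bowring, a=6378388.000): φ=-21.60070600°, λ=25.67526200°, h=3823.6650 m

φ=-21.600706°, λ=25.675262°, h=3823.665 m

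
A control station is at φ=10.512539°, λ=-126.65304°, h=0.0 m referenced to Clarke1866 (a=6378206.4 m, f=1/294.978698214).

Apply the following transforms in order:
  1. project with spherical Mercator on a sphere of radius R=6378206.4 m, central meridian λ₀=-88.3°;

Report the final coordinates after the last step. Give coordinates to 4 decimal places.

start: φ=10.512539°, λ=-126.653040°, h=0.000 m
→ merc (R=6378206.4, λ₀=-88.3°): E=-4269487.3386, N=1176885.0494

E=-4269487.3386 m, N=1176885.0494 m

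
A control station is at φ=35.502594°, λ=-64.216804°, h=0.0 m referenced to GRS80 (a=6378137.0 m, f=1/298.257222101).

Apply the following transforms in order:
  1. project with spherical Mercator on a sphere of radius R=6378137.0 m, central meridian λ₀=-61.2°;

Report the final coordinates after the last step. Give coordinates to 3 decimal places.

E=-335829.085 m, N=4232393.163 m

start: φ=35.502594°, λ=-64.216804°, h=0.000 m
→ merc (R=6378137.0, λ₀=-61.2°): E=-335829.0851, N=4232393.1632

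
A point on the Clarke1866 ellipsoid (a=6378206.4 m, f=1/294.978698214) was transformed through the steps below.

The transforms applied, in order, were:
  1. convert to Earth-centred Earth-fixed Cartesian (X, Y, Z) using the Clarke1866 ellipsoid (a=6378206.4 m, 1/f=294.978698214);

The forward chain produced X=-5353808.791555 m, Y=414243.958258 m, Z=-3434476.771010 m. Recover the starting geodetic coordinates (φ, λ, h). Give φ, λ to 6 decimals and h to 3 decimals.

φ=-32.779389°, λ=175.575629°, h=2299.290 m

start: X=-5353808.7916, Y=414243.9583, Z=-3434476.7710 m
→ geod (Bowring, a=6378206.400): φ=-32.77938900°, λ=175.57562900°, h=2299.2900 m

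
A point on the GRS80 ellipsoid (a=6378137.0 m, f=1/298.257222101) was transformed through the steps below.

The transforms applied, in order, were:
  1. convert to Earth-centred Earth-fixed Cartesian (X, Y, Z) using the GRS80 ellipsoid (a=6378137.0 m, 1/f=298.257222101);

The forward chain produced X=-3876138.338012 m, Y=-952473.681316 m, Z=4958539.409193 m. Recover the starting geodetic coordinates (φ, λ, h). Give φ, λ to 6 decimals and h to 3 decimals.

start: X=-3876138.3380, Y=-952473.6813, Z=4958539.4092 m
→ geod (Bowring, a=6378137.000): φ=51.35501100°, λ=-166.19438500°, h=300.4670 m

φ=51.355011°, λ=-166.194385°, h=300.467 m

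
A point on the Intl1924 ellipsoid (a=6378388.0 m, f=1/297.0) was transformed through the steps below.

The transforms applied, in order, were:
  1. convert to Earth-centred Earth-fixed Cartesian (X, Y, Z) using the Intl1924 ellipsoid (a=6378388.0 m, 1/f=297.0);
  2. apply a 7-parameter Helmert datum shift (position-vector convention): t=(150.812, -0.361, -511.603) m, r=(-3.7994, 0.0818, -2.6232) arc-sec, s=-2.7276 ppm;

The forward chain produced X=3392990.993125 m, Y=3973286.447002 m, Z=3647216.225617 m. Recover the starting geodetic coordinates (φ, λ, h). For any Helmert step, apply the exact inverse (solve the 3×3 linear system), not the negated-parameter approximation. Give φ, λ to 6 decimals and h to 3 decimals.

φ=35.103557°, λ=49.505827°, h=840.896 m

start: X=3392990.9931, Y=3973286.4470, Z=3647216.2256 m
→ Helmert⁻¹: X=3392797.4582, Y=3973273.6012, Z=3647812.3114
→ geod (Bowring, a=6378388.000): φ=35.10355700°, λ=49.50582700°, h=840.8960 m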